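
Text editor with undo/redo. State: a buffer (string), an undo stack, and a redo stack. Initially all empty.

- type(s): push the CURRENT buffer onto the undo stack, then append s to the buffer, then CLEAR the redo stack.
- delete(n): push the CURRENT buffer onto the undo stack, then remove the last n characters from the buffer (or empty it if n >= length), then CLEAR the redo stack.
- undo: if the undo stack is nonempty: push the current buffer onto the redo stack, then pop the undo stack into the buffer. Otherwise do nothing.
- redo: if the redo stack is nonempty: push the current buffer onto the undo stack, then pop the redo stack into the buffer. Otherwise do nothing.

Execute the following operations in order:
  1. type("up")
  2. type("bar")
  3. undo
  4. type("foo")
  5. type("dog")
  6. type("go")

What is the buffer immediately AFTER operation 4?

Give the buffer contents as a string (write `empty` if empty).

Answer: upfoo

Derivation:
After op 1 (type): buf='up' undo_depth=1 redo_depth=0
After op 2 (type): buf='upbar' undo_depth=2 redo_depth=0
After op 3 (undo): buf='up' undo_depth=1 redo_depth=1
After op 4 (type): buf='upfoo' undo_depth=2 redo_depth=0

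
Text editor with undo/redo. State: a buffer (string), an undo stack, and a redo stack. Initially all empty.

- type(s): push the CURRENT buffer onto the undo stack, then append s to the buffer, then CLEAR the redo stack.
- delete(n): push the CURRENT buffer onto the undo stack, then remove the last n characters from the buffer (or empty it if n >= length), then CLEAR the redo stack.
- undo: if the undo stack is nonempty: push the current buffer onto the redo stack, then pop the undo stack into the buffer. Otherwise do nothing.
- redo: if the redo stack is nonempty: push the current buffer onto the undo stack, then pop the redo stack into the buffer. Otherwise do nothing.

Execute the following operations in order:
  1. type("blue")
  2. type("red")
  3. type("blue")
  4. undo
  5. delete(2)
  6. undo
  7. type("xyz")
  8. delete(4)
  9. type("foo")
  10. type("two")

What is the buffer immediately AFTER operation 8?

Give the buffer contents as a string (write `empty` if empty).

Answer: bluere

Derivation:
After op 1 (type): buf='blue' undo_depth=1 redo_depth=0
After op 2 (type): buf='bluered' undo_depth=2 redo_depth=0
After op 3 (type): buf='blueredblue' undo_depth=3 redo_depth=0
After op 4 (undo): buf='bluered' undo_depth=2 redo_depth=1
After op 5 (delete): buf='bluer' undo_depth=3 redo_depth=0
After op 6 (undo): buf='bluered' undo_depth=2 redo_depth=1
After op 7 (type): buf='blueredxyz' undo_depth=3 redo_depth=0
After op 8 (delete): buf='bluere' undo_depth=4 redo_depth=0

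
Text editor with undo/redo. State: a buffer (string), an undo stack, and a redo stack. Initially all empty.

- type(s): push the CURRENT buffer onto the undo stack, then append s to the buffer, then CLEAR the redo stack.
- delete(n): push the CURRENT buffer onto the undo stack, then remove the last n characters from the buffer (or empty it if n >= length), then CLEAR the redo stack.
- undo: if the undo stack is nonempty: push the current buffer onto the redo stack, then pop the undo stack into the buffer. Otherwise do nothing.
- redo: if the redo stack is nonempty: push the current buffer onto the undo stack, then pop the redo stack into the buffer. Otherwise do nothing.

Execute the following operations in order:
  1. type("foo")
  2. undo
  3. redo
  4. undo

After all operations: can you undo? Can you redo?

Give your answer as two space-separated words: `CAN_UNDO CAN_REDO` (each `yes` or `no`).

After op 1 (type): buf='foo' undo_depth=1 redo_depth=0
After op 2 (undo): buf='(empty)' undo_depth=0 redo_depth=1
After op 3 (redo): buf='foo' undo_depth=1 redo_depth=0
After op 4 (undo): buf='(empty)' undo_depth=0 redo_depth=1

Answer: no yes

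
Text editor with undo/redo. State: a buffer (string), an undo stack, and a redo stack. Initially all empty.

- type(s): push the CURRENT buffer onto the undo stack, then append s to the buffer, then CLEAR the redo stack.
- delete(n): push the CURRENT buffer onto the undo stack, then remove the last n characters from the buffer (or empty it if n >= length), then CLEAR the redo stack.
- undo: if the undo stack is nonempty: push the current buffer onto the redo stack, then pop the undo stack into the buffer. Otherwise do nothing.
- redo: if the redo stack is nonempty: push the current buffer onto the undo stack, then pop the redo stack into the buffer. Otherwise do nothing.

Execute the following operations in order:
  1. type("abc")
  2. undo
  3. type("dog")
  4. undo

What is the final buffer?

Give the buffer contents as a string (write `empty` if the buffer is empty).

After op 1 (type): buf='abc' undo_depth=1 redo_depth=0
After op 2 (undo): buf='(empty)' undo_depth=0 redo_depth=1
After op 3 (type): buf='dog' undo_depth=1 redo_depth=0
After op 4 (undo): buf='(empty)' undo_depth=0 redo_depth=1

Answer: empty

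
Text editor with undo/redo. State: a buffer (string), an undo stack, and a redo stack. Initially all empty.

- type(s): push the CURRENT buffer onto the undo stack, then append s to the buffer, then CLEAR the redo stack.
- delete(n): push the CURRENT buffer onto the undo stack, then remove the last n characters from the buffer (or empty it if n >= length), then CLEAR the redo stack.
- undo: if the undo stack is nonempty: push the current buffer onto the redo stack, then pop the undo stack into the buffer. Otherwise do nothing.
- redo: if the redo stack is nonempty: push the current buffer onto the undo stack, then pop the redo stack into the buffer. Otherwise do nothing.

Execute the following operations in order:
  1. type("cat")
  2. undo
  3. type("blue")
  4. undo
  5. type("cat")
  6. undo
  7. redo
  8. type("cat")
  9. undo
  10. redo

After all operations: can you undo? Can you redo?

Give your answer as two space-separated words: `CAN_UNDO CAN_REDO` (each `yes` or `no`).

Answer: yes no

Derivation:
After op 1 (type): buf='cat' undo_depth=1 redo_depth=0
After op 2 (undo): buf='(empty)' undo_depth=0 redo_depth=1
After op 3 (type): buf='blue' undo_depth=1 redo_depth=0
After op 4 (undo): buf='(empty)' undo_depth=0 redo_depth=1
After op 5 (type): buf='cat' undo_depth=1 redo_depth=0
After op 6 (undo): buf='(empty)' undo_depth=0 redo_depth=1
After op 7 (redo): buf='cat' undo_depth=1 redo_depth=0
After op 8 (type): buf='catcat' undo_depth=2 redo_depth=0
After op 9 (undo): buf='cat' undo_depth=1 redo_depth=1
After op 10 (redo): buf='catcat' undo_depth=2 redo_depth=0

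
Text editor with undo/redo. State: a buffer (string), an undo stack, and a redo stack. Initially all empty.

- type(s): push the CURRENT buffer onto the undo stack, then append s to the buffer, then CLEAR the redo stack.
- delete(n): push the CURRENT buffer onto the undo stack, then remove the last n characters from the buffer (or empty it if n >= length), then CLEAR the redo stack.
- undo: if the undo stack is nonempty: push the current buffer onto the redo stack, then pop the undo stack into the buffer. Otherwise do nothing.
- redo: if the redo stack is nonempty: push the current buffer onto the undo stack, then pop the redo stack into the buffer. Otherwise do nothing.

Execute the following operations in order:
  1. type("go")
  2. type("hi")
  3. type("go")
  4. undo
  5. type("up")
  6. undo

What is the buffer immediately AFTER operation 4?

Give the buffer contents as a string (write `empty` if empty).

After op 1 (type): buf='go' undo_depth=1 redo_depth=0
After op 2 (type): buf='gohi' undo_depth=2 redo_depth=0
After op 3 (type): buf='gohigo' undo_depth=3 redo_depth=0
After op 4 (undo): buf='gohi' undo_depth=2 redo_depth=1

Answer: gohi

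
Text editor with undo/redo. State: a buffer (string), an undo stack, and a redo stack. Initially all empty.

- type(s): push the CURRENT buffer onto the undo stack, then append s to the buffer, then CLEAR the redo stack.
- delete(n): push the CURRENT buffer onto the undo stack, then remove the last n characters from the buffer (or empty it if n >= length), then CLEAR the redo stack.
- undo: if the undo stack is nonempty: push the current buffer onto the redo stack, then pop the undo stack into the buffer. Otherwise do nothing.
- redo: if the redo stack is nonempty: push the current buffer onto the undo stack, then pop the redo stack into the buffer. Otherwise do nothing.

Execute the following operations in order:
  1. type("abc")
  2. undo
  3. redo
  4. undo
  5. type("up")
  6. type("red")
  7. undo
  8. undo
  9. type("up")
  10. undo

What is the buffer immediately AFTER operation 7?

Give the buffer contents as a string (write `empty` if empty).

Answer: up

Derivation:
After op 1 (type): buf='abc' undo_depth=1 redo_depth=0
After op 2 (undo): buf='(empty)' undo_depth=0 redo_depth=1
After op 3 (redo): buf='abc' undo_depth=1 redo_depth=0
After op 4 (undo): buf='(empty)' undo_depth=0 redo_depth=1
After op 5 (type): buf='up' undo_depth=1 redo_depth=0
After op 6 (type): buf='upred' undo_depth=2 redo_depth=0
After op 7 (undo): buf='up' undo_depth=1 redo_depth=1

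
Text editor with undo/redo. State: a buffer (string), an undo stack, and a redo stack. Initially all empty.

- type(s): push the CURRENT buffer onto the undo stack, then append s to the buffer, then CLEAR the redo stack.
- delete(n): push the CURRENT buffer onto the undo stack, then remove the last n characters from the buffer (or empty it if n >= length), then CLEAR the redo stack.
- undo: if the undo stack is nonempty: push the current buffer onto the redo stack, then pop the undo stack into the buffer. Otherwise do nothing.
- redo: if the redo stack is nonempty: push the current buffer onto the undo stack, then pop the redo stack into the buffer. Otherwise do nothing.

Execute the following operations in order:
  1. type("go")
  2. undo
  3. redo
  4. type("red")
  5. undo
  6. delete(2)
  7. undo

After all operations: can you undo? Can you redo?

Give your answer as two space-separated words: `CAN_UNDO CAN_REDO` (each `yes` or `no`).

Answer: yes yes

Derivation:
After op 1 (type): buf='go' undo_depth=1 redo_depth=0
After op 2 (undo): buf='(empty)' undo_depth=0 redo_depth=1
After op 3 (redo): buf='go' undo_depth=1 redo_depth=0
After op 4 (type): buf='gored' undo_depth=2 redo_depth=0
After op 5 (undo): buf='go' undo_depth=1 redo_depth=1
After op 6 (delete): buf='(empty)' undo_depth=2 redo_depth=0
After op 7 (undo): buf='go' undo_depth=1 redo_depth=1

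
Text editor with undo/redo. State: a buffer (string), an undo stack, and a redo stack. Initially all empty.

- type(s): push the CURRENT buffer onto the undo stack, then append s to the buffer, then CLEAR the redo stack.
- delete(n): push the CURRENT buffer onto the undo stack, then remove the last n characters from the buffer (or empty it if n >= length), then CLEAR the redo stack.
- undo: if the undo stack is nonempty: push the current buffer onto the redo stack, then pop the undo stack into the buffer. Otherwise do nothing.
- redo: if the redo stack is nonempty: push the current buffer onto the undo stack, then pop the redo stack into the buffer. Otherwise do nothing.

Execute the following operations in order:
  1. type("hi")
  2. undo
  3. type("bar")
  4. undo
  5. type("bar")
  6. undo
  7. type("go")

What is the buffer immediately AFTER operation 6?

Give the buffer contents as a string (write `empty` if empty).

Answer: empty

Derivation:
After op 1 (type): buf='hi' undo_depth=1 redo_depth=0
After op 2 (undo): buf='(empty)' undo_depth=0 redo_depth=1
After op 3 (type): buf='bar' undo_depth=1 redo_depth=0
After op 4 (undo): buf='(empty)' undo_depth=0 redo_depth=1
After op 5 (type): buf='bar' undo_depth=1 redo_depth=0
After op 6 (undo): buf='(empty)' undo_depth=0 redo_depth=1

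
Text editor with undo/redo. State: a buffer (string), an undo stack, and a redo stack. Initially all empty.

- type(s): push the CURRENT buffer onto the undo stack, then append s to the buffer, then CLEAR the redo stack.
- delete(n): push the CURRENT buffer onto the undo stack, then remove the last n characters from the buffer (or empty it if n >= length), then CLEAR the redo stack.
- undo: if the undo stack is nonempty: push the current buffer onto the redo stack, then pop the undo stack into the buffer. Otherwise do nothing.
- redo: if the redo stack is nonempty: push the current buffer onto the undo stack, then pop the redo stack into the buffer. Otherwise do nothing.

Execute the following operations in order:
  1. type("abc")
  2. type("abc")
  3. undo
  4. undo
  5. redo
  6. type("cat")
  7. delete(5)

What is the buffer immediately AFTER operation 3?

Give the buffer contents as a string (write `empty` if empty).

Answer: abc

Derivation:
After op 1 (type): buf='abc' undo_depth=1 redo_depth=0
After op 2 (type): buf='abcabc' undo_depth=2 redo_depth=0
After op 3 (undo): buf='abc' undo_depth=1 redo_depth=1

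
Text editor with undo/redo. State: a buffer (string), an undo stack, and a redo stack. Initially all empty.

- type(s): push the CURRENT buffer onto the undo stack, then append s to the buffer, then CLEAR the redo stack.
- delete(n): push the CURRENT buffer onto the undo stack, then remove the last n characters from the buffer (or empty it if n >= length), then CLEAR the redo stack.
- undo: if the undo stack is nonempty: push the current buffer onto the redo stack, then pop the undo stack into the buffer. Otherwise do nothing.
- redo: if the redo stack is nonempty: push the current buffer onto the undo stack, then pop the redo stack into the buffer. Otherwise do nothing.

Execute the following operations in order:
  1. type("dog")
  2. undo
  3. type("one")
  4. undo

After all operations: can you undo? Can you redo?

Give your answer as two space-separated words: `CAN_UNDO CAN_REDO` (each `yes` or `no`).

After op 1 (type): buf='dog' undo_depth=1 redo_depth=0
After op 2 (undo): buf='(empty)' undo_depth=0 redo_depth=1
After op 3 (type): buf='one' undo_depth=1 redo_depth=0
After op 4 (undo): buf='(empty)' undo_depth=0 redo_depth=1

Answer: no yes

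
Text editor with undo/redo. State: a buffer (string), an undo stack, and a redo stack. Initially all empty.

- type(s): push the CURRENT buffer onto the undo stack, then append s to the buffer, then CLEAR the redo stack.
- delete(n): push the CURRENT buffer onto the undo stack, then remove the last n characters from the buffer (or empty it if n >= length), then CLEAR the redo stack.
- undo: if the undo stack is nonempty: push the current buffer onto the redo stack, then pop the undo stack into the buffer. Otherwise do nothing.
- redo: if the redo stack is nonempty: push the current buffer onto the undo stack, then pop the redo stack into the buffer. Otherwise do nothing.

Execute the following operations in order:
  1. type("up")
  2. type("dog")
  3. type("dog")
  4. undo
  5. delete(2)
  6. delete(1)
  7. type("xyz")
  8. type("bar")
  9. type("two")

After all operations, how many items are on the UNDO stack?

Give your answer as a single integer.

After op 1 (type): buf='up' undo_depth=1 redo_depth=0
After op 2 (type): buf='updog' undo_depth=2 redo_depth=0
After op 3 (type): buf='updogdog' undo_depth=3 redo_depth=0
After op 4 (undo): buf='updog' undo_depth=2 redo_depth=1
After op 5 (delete): buf='upd' undo_depth=3 redo_depth=0
After op 6 (delete): buf='up' undo_depth=4 redo_depth=0
After op 7 (type): buf='upxyz' undo_depth=5 redo_depth=0
After op 8 (type): buf='upxyzbar' undo_depth=6 redo_depth=0
After op 9 (type): buf='upxyzbartwo' undo_depth=7 redo_depth=0

Answer: 7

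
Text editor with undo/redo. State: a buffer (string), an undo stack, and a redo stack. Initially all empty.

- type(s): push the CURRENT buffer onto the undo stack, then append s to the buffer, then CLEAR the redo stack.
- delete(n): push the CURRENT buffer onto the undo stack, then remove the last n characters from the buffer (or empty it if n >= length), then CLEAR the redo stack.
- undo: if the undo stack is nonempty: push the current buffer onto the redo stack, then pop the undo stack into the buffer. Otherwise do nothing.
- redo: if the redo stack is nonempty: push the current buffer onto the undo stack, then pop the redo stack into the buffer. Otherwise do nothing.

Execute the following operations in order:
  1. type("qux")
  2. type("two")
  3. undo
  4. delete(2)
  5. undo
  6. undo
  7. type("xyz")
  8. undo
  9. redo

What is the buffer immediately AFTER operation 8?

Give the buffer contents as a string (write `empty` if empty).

Answer: empty

Derivation:
After op 1 (type): buf='qux' undo_depth=1 redo_depth=0
After op 2 (type): buf='quxtwo' undo_depth=2 redo_depth=0
After op 3 (undo): buf='qux' undo_depth=1 redo_depth=1
After op 4 (delete): buf='q' undo_depth=2 redo_depth=0
After op 5 (undo): buf='qux' undo_depth=1 redo_depth=1
After op 6 (undo): buf='(empty)' undo_depth=0 redo_depth=2
After op 7 (type): buf='xyz' undo_depth=1 redo_depth=0
After op 8 (undo): buf='(empty)' undo_depth=0 redo_depth=1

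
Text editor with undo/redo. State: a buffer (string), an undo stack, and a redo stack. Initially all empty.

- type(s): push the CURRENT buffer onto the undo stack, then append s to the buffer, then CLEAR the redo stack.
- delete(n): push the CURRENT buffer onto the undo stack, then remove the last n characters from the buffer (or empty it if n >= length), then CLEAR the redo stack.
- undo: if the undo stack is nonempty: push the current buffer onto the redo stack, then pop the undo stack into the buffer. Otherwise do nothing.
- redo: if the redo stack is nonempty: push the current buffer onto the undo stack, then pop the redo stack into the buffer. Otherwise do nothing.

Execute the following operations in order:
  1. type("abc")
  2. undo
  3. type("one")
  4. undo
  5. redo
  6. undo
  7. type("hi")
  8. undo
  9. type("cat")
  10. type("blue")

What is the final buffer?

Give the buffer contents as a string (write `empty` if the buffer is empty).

Answer: catblue

Derivation:
After op 1 (type): buf='abc' undo_depth=1 redo_depth=0
After op 2 (undo): buf='(empty)' undo_depth=0 redo_depth=1
After op 3 (type): buf='one' undo_depth=1 redo_depth=0
After op 4 (undo): buf='(empty)' undo_depth=0 redo_depth=1
After op 5 (redo): buf='one' undo_depth=1 redo_depth=0
After op 6 (undo): buf='(empty)' undo_depth=0 redo_depth=1
After op 7 (type): buf='hi' undo_depth=1 redo_depth=0
After op 8 (undo): buf='(empty)' undo_depth=0 redo_depth=1
After op 9 (type): buf='cat' undo_depth=1 redo_depth=0
After op 10 (type): buf='catblue' undo_depth=2 redo_depth=0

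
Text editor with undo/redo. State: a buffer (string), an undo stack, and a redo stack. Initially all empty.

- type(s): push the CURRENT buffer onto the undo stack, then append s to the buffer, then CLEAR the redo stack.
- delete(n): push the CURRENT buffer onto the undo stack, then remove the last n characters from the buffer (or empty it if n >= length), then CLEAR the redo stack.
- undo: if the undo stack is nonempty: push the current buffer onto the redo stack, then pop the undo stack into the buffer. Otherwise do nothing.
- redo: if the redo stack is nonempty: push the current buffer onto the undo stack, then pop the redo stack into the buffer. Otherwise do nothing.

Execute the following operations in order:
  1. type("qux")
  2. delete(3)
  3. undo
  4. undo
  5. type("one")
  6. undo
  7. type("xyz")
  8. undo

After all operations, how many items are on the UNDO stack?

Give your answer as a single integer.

After op 1 (type): buf='qux' undo_depth=1 redo_depth=0
After op 2 (delete): buf='(empty)' undo_depth=2 redo_depth=0
After op 3 (undo): buf='qux' undo_depth=1 redo_depth=1
After op 4 (undo): buf='(empty)' undo_depth=0 redo_depth=2
After op 5 (type): buf='one' undo_depth=1 redo_depth=0
After op 6 (undo): buf='(empty)' undo_depth=0 redo_depth=1
After op 7 (type): buf='xyz' undo_depth=1 redo_depth=0
After op 8 (undo): buf='(empty)' undo_depth=0 redo_depth=1

Answer: 0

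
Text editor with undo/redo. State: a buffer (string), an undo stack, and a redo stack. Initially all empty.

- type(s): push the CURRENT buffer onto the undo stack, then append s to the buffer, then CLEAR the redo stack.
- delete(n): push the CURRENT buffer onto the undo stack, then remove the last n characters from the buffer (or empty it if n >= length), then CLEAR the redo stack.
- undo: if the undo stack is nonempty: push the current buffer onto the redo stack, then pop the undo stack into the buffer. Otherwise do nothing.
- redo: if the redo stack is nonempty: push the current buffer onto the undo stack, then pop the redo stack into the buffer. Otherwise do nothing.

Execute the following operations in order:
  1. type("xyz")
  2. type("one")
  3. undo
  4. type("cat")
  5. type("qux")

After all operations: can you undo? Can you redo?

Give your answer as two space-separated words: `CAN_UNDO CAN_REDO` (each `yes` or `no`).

After op 1 (type): buf='xyz' undo_depth=1 redo_depth=0
After op 2 (type): buf='xyzone' undo_depth=2 redo_depth=0
After op 3 (undo): buf='xyz' undo_depth=1 redo_depth=1
After op 4 (type): buf='xyzcat' undo_depth=2 redo_depth=0
After op 5 (type): buf='xyzcatqux' undo_depth=3 redo_depth=0

Answer: yes no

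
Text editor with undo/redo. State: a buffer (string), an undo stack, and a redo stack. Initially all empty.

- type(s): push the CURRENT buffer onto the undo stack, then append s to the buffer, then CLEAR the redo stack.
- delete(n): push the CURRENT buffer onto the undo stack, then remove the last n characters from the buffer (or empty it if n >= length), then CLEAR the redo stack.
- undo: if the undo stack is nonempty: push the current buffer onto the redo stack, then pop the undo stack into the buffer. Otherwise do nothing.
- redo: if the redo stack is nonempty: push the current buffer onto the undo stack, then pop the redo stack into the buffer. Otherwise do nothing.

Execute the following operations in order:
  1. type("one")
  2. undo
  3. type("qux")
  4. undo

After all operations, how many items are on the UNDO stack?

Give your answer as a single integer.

Answer: 0

Derivation:
After op 1 (type): buf='one' undo_depth=1 redo_depth=0
After op 2 (undo): buf='(empty)' undo_depth=0 redo_depth=1
After op 3 (type): buf='qux' undo_depth=1 redo_depth=0
After op 4 (undo): buf='(empty)' undo_depth=0 redo_depth=1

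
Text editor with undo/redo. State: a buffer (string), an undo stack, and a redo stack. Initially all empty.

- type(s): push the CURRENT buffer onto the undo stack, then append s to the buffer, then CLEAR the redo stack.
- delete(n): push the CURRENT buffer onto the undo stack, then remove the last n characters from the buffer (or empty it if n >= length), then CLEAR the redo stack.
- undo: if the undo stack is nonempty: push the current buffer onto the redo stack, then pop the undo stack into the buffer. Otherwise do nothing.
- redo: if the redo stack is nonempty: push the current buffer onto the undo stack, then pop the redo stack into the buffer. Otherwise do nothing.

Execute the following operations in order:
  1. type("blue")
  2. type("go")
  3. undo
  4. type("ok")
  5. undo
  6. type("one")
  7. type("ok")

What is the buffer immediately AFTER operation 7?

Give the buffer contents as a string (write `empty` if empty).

After op 1 (type): buf='blue' undo_depth=1 redo_depth=0
After op 2 (type): buf='bluego' undo_depth=2 redo_depth=0
After op 3 (undo): buf='blue' undo_depth=1 redo_depth=1
After op 4 (type): buf='blueok' undo_depth=2 redo_depth=0
After op 5 (undo): buf='blue' undo_depth=1 redo_depth=1
After op 6 (type): buf='blueone' undo_depth=2 redo_depth=0
After op 7 (type): buf='blueoneok' undo_depth=3 redo_depth=0

Answer: blueoneok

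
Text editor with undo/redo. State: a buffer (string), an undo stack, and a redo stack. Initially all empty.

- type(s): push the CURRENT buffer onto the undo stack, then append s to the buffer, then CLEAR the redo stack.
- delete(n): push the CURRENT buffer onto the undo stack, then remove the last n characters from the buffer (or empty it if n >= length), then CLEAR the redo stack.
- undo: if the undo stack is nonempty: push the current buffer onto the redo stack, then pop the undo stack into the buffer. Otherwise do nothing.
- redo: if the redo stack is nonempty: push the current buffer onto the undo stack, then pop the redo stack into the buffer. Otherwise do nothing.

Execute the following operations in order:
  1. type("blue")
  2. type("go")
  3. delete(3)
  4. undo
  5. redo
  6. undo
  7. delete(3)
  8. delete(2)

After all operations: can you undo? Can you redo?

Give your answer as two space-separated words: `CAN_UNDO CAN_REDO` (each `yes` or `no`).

After op 1 (type): buf='blue' undo_depth=1 redo_depth=0
After op 2 (type): buf='bluego' undo_depth=2 redo_depth=0
After op 3 (delete): buf='blu' undo_depth=3 redo_depth=0
After op 4 (undo): buf='bluego' undo_depth=2 redo_depth=1
After op 5 (redo): buf='blu' undo_depth=3 redo_depth=0
After op 6 (undo): buf='bluego' undo_depth=2 redo_depth=1
After op 7 (delete): buf='blu' undo_depth=3 redo_depth=0
After op 8 (delete): buf='b' undo_depth=4 redo_depth=0

Answer: yes no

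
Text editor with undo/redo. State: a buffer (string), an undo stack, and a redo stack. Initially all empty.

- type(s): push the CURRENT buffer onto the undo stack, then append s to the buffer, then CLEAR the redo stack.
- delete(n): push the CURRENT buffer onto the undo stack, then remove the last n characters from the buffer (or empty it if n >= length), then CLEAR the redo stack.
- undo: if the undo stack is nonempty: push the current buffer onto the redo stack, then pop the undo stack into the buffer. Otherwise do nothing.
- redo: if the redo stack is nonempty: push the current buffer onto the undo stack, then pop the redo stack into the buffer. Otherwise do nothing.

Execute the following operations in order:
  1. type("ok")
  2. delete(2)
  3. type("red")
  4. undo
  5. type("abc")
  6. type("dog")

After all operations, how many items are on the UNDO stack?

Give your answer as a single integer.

After op 1 (type): buf='ok' undo_depth=1 redo_depth=0
After op 2 (delete): buf='(empty)' undo_depth=2 redo_depth=0
After op 3 (type): buf='red' undo_depth=3 redo_depth=0
After op 4 (undo): buf='(empty)' undo_depth=2 redo_depth=1
After op 5 (type): buf='abc' undo_depth=3 redo_depth=0
After op 6 (type): buf='abcdog' undo_depth=4 redo_depth=0

Answer: 4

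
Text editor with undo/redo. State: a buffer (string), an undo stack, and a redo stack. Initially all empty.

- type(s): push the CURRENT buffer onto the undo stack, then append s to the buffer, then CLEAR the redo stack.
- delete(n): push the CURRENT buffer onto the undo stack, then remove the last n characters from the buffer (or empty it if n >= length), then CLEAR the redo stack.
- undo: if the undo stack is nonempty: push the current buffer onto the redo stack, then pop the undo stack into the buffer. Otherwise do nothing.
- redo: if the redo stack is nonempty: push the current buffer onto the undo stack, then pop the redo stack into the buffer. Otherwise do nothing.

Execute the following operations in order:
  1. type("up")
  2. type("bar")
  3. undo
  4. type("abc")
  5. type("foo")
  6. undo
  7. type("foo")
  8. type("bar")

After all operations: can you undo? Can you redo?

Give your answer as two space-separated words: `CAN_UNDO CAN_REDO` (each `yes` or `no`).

Answer: yes no

Derivation:
After op 1 (type): buf='up' undo_depth=1 redo_depth=0
After op 2 (type): buf='upbar' undo_depth=2 redo_depth=0
After op 3 (undo): buf='up' undo_depth=1 redo_depth=1
After op 4 (type): buf='upabc' undo_depth=2 redo_depth=0
After op 5 (type): buf='upabcfoo' undo_depth=3 redo_depth=0
After op 6 (undo): buf='upabc' undo_depth=2 redo_depth=1
After op 7 (type): buf='upabcfoo' undo_depth=3 redo_depth=0
After op 8 (type): buf='upabcfoobar' undo_depth=4 redo_depth=0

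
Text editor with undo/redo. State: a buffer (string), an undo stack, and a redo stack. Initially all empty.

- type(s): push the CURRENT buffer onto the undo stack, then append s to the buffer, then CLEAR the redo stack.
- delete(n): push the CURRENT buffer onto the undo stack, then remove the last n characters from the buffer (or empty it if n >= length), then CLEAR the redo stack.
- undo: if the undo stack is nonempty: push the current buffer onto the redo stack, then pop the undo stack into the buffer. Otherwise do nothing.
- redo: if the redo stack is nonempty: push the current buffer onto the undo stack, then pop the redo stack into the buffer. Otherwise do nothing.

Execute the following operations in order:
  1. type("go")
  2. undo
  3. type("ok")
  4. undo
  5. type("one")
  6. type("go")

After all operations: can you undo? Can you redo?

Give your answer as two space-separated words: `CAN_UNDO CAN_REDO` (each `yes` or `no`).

Answer: yes no

Derivation:
After op 1 (type): buf='go' undo_depth=1 redo_depth=0
After op 2 (undo): buf='(empty)' undo_depth=0 redo_depth=1
After op 3 (type): buf='ok' undo_depth=1 redo_depth=0
After op 4 (undo): buf='(empty)' undo_depth=0 redo_depth=1
After op 5 (type): buf='one' undo_depth=1 redo_depth=0
After op 6 (type): buf='onego' undo_depth=2 redo_depth=0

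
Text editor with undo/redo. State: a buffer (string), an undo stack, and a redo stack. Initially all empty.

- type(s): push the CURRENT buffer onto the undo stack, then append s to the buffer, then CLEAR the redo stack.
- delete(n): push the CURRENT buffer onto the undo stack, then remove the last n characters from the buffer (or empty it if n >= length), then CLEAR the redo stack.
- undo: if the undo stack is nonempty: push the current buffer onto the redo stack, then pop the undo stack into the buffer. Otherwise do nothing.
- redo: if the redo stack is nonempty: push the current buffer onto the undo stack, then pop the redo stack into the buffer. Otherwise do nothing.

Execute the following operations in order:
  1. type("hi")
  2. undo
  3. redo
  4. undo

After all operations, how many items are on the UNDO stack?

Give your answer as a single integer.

Answer: 0

Derivation:
After op 1 (type): buf='hi' undo_depth=1 redo_depth=0
After op 2 (undo): buf='(empty)' undo_depth=0 redo_depth=1
After op 3 (redo): buf='hi' undo_depth=1 redo_depth=0
After op 4 (undo): buf='(empty)' undo_depth=0 redo_depth=1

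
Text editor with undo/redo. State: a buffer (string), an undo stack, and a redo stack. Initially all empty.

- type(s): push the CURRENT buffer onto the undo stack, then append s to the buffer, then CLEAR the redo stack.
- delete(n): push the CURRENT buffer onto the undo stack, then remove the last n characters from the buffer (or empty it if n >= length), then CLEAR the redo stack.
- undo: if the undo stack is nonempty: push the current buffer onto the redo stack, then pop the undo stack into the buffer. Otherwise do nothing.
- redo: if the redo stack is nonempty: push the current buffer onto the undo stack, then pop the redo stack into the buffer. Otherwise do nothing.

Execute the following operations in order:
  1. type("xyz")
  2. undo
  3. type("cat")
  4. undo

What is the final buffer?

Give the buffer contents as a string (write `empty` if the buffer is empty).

Answer: empty

Derivation:
After op 1 (type): buf='xyz' undo_depth=1 redo_depth=0
After op 2 (undo): buf='(empty)' undo_depth=0 redo_depth=1
After op 3 (type): buf='cat' undo_depth=1 redo_depth=0
After op 4 (undo): buf='(empty)' undo_depth=0 redo_depth=1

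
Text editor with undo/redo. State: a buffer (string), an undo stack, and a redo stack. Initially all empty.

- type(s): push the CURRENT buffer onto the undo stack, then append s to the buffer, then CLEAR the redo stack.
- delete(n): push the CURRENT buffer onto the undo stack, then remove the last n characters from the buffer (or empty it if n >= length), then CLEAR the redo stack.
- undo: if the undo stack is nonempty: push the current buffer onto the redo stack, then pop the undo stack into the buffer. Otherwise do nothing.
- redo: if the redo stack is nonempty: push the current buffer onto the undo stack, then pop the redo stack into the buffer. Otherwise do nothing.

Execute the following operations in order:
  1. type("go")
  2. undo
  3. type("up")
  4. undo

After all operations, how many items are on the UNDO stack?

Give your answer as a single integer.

Answer: 0

Derivation:
After op 1 (type): buf='go' undo_depth=1 redo_depth=0
After op 2 (undo): buf='(empty)' undo_depth=0 redo_depth=1
After op 3 (type): buf='up' undo_depth=1 redo_depth=0
After op 4 (undo): buf='(empty)' undo_depth=0 redo_depth=1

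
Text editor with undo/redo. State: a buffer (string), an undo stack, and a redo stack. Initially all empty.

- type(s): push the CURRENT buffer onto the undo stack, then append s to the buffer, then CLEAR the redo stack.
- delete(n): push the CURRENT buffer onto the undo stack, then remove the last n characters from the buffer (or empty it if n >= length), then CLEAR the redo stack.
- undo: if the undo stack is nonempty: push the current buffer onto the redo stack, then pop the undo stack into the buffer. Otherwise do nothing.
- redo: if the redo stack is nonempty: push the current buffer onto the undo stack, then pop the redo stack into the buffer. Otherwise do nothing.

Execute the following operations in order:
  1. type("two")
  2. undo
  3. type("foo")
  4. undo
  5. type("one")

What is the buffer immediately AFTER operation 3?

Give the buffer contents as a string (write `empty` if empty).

After op 1 (type): buf='two' undo_depth=1 redo_depth=0
After op 2 (undo): buf='(empty)' undo_depth=0 redo_depth=1
After op 3 (type): buf='foo' undo_depth=1 redo_depth=0

Answer: foo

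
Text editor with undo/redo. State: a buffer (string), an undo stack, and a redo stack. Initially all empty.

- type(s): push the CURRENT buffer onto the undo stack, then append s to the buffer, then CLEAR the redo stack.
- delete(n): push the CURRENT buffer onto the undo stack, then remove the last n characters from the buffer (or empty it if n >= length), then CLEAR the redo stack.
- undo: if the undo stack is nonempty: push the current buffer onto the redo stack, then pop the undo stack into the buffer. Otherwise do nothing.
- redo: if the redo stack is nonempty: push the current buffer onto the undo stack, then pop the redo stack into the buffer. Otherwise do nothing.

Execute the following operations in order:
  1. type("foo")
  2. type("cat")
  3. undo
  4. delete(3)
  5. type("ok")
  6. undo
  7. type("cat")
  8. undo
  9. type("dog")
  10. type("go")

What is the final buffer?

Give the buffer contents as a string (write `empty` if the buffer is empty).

After op 1 (type): buf='foo' undo_depth=1 redo_depth=0
After op 2 (type): buf='foocat' undo_depth=2 redo_depth=0
After op 3 (undo): buf='foo' undo_depth=1 redo_depth=1
After op 4 (delete): buf='(empty)' undo_depth=2 redo_depth=0
After op 5 (type): buf='ok' undo_depth=3 redo_depth=0
After op 6 (undo): buf='(empty)' undo_depth=2 redo_depth=1
After op 7 (type): buf='cat' undo_depth=3 redo_depth=0
After op 8 (undo): buf='(empty)' undo_depth=2 redo_depth=1
After op 9 (type): buf='dog' undo_depth=3 redo_depth=0
After op 10 (type): buf='doggo' undo_depth=4 redo_depth=0

Answer: doggo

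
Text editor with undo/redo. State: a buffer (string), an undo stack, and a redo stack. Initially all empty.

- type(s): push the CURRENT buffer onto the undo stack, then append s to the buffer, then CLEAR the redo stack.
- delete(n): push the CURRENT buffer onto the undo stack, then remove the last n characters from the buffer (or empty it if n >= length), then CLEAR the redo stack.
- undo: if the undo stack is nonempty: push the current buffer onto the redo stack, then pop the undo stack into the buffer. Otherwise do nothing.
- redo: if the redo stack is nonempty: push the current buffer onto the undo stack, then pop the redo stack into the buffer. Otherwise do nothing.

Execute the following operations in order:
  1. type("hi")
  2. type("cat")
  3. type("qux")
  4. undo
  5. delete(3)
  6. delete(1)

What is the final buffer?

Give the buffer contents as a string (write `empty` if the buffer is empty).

Answer: h

Derivation:
After op 1 (type): buf='hi' undo_depth=1 redo_depth=0
After op 2 (type): buf='hicat' undo_depth=2 redo_depth=0
After op 3 (type): buf='hicatqux' undo_depth=3 redo_depth=0
After op 4 (undo): buf='hicat' undo_depth=2 redo_depth=1
After op 5 (delete): buf='hi' undo_depth=3 redo_depth=0
After op 6 (delete): buf='h' undo_depth=4 redo_depth=0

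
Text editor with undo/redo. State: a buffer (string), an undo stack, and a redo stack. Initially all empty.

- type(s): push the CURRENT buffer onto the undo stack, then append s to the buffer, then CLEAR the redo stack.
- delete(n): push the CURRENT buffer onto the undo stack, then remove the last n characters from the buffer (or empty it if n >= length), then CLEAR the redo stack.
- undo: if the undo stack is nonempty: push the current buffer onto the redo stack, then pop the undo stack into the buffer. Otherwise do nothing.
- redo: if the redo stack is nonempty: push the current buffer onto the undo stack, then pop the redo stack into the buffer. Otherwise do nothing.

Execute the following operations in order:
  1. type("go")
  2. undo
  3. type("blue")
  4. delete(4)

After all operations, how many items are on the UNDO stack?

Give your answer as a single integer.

Answer: 2

Derivation:
After op 1 (type): buf='go' undo_depth=1 redo_depth=0
After op 2 (undo): buf='(empty)' undo_depth=0 redo_depth=1
After op 3 (type): buf='blue' undo_depth=1 redo_depth=0
After op 4 (delete): buf='(empty)' undo_depth=2 redo_depth=0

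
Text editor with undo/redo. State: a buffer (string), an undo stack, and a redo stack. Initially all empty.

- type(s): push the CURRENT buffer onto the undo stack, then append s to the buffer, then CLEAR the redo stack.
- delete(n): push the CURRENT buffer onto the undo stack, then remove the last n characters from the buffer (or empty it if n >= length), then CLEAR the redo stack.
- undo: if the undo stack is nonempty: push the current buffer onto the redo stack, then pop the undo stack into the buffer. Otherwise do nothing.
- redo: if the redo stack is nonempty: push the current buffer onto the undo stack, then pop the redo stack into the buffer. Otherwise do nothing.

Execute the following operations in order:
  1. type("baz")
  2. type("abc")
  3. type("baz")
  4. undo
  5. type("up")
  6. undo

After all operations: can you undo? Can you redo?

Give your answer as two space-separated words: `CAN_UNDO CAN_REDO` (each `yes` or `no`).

Answer: yes yes

Derivation:
After op 1 (type): buf='baz' undo_depth=1 redo_depth=0
After op 2 (type): buf='bazabc' undo_depth=2 redo_depth=0
After op 3 (type): buf='bazabcbaz' undo_depth=3 redo_depth=0
After op 4 (undo): buf='bazabc' undo_depth=2 redo_depth=1
After op 5 (type): buf='bazabcup' undo_depth=3 redo_depth=0
After op 6 (undo): buf='bazabc' undo_depth=2 redo_depth=1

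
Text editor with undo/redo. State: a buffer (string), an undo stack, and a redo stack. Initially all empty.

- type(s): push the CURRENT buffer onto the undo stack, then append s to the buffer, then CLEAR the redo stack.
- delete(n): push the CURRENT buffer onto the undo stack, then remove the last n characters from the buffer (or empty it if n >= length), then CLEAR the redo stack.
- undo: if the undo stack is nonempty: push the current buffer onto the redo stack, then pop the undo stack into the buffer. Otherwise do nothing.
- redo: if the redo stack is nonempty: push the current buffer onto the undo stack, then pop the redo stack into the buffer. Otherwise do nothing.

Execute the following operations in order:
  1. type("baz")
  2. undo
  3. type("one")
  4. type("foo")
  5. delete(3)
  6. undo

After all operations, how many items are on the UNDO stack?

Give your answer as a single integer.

Answer: 2

Derivation:
After op 1 (type): buf='baz' undo_depth=1 redo_depth=0
After op 2 (undo): buf='(empty)' undo_depth=0 redo_depth=1
After op 3 (type): buf='one' undo_depth=1 redo_depth=0
After op 4 (type): buf='onefoo' undo_depth=2 redo_depth=0
After op 5 (delete): buf='one' undo_depth=3 redo_depth=0
After op 6 (undo): buf='onefoo' undo_depth=2 redo_depth=1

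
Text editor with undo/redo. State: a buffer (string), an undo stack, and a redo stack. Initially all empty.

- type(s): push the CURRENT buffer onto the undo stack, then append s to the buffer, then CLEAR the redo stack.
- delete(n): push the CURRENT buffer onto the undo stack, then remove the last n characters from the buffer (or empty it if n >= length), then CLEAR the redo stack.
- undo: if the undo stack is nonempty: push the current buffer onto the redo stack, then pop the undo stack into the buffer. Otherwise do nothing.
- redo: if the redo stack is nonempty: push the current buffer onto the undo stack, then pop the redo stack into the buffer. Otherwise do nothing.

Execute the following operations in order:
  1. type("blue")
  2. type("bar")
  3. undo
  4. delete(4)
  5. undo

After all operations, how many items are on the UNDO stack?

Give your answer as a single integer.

After op 1 (type): buf='blue' undo_depth=1 redo_depth=0
After op 2 (type): buf='bluebar' undo_depth=2 redo_depth=0
After op 3 (undo): buf='blue' undo_depth=1 redo_depth=1
After op 4 (delete): buf='(empty)' undo_depth=2 redo_depth=0
After op 5 (undo): buf='blue' undo_depth=1 redo_depth=1

Answer: 1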